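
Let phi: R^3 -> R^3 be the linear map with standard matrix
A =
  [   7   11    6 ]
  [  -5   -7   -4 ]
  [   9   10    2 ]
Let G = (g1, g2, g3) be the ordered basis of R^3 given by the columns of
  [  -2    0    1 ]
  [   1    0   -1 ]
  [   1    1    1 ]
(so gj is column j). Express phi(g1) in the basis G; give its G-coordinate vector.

Compute phi(g1) = A g1 = (3, -1, -6) in standard coordinates.
Then write this in G-coordinates: solve for y in y_1 g1 + ... + y_3 g3 = (3, -1, -6).
This gives y = (-2, -3, -1), which is column 1 of [phi]_G.

(-2, -3, -1)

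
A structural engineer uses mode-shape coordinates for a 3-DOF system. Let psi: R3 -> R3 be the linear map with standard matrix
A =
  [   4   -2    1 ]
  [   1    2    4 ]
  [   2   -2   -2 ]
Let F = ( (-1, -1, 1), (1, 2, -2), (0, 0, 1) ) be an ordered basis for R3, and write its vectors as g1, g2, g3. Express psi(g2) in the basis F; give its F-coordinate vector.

(1, -1, -1)

Column 2 of [psi]_F is the F-coordinate vector of psi(g2).
In standard coordinates psi(g2) = A g2 = (-2, -3, 2).
Converting to F: (-2, -3, 2) = g1 - g2 - g3, so the coordinate vector is (1, -1, -1).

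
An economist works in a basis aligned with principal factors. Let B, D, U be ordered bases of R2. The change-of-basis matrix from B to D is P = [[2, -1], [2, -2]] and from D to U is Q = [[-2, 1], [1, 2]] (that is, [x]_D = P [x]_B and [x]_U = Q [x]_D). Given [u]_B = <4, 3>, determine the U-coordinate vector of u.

Apply P to get D-coordinates <5, 2>, then Q to get U-coordinates.
The result is [u]_U = <-8, 9>.

<-8, 9>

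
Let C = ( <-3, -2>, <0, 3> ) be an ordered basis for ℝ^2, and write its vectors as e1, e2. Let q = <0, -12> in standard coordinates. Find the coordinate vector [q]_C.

<0, -4>

[q]_C is the unique c with M c = q, where M has columns e1, e2.
System: -3c_1 + 0c_2 = 0, -2c_1 + 3c_2 = -12; solving gives c_1 = 0, c_2 = -4.
Check: 0·e1 - 4e2 = <0, -12>.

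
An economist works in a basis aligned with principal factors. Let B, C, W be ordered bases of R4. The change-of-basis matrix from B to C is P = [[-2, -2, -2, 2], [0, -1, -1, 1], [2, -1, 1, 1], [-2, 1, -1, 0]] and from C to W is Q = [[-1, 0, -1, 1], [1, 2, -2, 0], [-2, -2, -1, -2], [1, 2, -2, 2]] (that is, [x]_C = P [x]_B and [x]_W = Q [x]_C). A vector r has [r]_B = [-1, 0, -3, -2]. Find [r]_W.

First [r]_C = P [r]_B = [4, 1, -7, 5].
Then [r]_W = Q [r]_C = [8, 20, -13, 30].

[8, 20, -13, 30]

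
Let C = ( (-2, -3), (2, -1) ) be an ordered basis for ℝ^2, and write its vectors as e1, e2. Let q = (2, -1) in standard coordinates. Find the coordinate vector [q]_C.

Write q = c_1 e1 + c_2 e2 and solve for the c_i.
System: -2c_1 + 2c_2 = 2, -3c_1 - c_2 = -1; solving gives c_1 = 0, c_2 = 1.
Check: 0·e1 + e2 = (2, -1).

(0, 1)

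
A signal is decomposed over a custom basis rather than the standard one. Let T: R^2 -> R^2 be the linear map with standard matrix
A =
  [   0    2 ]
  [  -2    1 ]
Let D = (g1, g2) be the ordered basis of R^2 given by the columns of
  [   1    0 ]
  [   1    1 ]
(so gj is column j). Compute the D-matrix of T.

[[2, 2], [-3, -1]]

Let P have columns g1, g2. Then [T]_D = P^(-1) A P.
Here det P = 1, so P^(-1) is integer; computing A P first and then P^(-1)(A P) gives [[2, 2], [-3, -1]].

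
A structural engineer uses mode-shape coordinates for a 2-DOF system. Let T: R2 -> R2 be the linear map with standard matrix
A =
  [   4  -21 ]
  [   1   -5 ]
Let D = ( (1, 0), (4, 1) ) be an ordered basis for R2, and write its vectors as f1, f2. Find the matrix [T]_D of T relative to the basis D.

Let P have columns f1, f2. Then [T]_D = P^(-1) A P.
Here det P = 1, so P^(-1) is integer; computing A P first and then P^(-1)(A P) gives [[0, -1], [1, -1]].

[[0, -1], [1, -1]]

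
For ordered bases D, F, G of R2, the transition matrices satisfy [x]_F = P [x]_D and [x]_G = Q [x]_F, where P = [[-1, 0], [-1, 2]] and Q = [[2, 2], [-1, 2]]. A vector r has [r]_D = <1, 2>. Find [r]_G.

First [r]_F = P [r]_D = <-1, 3>.
Then [r]_G = Q [r]_F = <4, 7>.

<4, 7>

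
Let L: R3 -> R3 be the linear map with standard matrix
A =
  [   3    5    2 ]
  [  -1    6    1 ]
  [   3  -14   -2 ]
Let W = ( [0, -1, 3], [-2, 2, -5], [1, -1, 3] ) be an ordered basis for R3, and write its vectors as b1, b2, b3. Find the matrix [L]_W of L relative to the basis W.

Let P have columns b1, ..., b3. Then [L]_W = P^(-1) A P.
Here det P = -1, so P^(-1) is integer; computing A P first and then P^(-1)(A P) gives [[2, -3, 0], [-1, 3, -1], [-1, 0, 2]].

[[2, -3, 0], [-1, 3, -1], [-1, 0, 2]]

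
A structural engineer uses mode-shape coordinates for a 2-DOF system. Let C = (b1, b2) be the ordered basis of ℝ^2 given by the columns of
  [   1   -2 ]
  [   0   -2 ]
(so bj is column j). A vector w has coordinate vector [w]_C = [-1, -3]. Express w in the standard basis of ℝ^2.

[5, 6]

w = M [w]_C, where M has columns b1, b2.
Carrying out the matrix-vector product, w = [5, 6].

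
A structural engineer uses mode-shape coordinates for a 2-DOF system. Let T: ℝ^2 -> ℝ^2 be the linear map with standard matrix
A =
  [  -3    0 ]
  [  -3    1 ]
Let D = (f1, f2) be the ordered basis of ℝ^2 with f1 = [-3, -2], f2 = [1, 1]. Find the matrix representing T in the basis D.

With P the matrix whose columns are f1, f2, [T]_D = P^(-1) A P.
Column by column: T(f1) = A f1 = [9, 7]; its D-coordinates [-2, 3] give column 1.
Continuing for each basis vector yields [T]_D = [[-2, 1], [3, 0]].

[[-2, 1], [3, 0]]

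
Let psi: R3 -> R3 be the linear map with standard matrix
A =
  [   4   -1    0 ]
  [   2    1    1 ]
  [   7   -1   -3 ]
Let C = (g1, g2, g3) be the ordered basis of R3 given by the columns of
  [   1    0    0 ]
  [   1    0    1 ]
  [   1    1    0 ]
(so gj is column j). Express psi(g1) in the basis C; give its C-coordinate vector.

(3, 0, 1)

Compute psi(g1) = A g1 = (3, 4, 3) in standard coordinates.
Then write this in C-coordinates: solve for y in y_1 g1 + ... + y_3 g3 = (3, 4, 3).
This gives y = (3, 0, 1), which is column 1 of [psi]_C.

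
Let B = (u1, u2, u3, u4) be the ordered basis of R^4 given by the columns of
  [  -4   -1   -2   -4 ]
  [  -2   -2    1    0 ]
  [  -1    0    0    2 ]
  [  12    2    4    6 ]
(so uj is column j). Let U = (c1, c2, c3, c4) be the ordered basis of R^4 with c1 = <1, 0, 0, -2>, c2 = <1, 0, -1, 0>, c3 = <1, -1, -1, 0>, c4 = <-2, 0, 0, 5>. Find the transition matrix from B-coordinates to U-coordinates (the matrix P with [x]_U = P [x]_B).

[[-1, -1, -2, 2], [-1, -2, 1, -2], [2, 2, -1, 0], [2, 0, 0, 2]]

Let M have columns uj and N have columns cj. Then for every x, N [x]_U = x = M [x]_B, so P = N^(-1) M.
Since det N = -1, N^(-1) has integer entries; multiplying gives P = [[-1, -1, -2, 2], [-1, -2, 1, -2], [2, 2, -1, 0], [2, 0, 0, 2]].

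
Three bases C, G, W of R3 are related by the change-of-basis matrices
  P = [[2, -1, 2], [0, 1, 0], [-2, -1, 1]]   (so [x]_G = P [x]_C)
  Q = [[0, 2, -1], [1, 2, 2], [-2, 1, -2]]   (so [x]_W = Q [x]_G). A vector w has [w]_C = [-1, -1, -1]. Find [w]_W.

[-4, -1, 1]

Composing the changes, [w]_W = Q P [w]_C.
Q P = [[2, 3, -1], [-2, -1, 4], [0, 5, -6]]; applying this to [-1, -1, -1] gives [-4, -1, 1].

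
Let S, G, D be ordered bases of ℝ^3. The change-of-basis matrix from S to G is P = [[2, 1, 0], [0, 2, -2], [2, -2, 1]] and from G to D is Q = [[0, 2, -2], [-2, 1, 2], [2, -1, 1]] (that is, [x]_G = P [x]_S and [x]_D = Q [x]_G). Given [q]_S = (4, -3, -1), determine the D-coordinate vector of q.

(-34, 12, 27)

First [q]_G = P [q]_S = (5, -4, 13).
Then [q]_D = Q [q]_G = (-34, 12, 27).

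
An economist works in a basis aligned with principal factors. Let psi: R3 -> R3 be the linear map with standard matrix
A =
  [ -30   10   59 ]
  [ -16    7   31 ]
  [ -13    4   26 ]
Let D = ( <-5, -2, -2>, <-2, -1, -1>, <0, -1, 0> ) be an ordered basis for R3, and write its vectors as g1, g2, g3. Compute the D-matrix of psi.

The j-th column of [psi]_D is [psi(gj)]_D.
psi(g1) = A g1 = <12, 4, 5> = -2g1 - g2 + g3, so column 1 is <-2, -1, 1>.
Repeating for g2, g3 and assembling the columns gives [[-2, 1, 2], [-1, 2, 0], [1, 2, 3]].

[[-2, 1, 2], [-1, 2, 0], [1, 2, 3]]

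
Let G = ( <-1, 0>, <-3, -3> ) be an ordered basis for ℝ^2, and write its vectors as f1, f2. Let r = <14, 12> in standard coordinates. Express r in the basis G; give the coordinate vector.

<-2, -4>

We seek scalars with c_1 f1 + c_2 f2 = r; equivalently solve M c = r where the columns of M are f1, f2.
System: -c_1 - 3c_2 = 14, 0c_1 - 3c_2 = 12; solving gives c_1 = -2, c_2 = -4.
Check: -2f1 - 4f2 = <14, 12>.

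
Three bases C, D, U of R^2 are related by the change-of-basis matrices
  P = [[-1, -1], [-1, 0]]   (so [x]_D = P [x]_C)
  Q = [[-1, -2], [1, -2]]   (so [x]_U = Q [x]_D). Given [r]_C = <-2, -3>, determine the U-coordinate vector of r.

Apply P to get D-coordinates <5, 2>, then Q to get U-coordinates.
The result is [r]_U = <-9, 1>.

<-9, 1>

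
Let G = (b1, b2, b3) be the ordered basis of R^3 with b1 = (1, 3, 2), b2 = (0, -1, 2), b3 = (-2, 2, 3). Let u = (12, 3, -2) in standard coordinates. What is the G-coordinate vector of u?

Write u = c_1 b1 + ... + c_3 b3 and solve for the c_i.
Solving this 3x3 system gives c = (4, 1, -4).
Check: 4b1 + b2 - 4b3 = (12, 3, -2).

(4, 1, -4)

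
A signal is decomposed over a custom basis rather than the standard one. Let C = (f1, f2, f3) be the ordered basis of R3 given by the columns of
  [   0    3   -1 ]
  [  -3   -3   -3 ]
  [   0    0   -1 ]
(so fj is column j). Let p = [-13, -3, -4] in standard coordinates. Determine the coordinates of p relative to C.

We seek scalars with c_1 f1 + ... + c_3 f3 = p; equivalently solve M c = p where the columns of M are f1, ..., f3.
Row-reducing the augmented matrix [M | p] gives c = (0, -3, 4).
Check: 0·f1 - 3f2 + 4f3 = [-13, -3, -4].

[0, -3, 4]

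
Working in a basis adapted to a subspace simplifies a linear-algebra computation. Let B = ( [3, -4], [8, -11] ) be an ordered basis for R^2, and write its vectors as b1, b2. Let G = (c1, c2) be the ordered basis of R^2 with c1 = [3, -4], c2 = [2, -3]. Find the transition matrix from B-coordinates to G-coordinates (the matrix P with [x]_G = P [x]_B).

Let M have columns bj and N have columns cj. Then for every x, N [x]_G = x = M [x]_B, so P = N^(-1) M.
Since det N = -1, N^(-1) has integer entries; multiplying gives P = [[1, 2], [0, 1]].

[[1, 2], [0, 1]]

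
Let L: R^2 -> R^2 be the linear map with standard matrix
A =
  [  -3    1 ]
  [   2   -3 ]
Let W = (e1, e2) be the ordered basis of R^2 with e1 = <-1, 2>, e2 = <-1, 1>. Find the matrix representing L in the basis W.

The j-th column of [L]_W is [L(ej)]_W.
L(e1) = A e1 = <5, -8> = -3e1 - 2e2, so column 1 is <-3, -2>.
Repeating for e2 and assembling the columns gives [[-3, -1], [-2, -3]].

[[-3, -1], [-2, -3]]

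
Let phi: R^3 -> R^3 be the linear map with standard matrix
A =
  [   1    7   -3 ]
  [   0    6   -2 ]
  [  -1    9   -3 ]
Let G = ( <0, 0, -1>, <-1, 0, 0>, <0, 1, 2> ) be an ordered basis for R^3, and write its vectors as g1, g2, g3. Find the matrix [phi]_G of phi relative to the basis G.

[[1, -1, 1], [-3, 1, -1], [2, 0, 2]]

With P the matrix whose columns are g1, ..., g3, [phi]_G = P^(-1) A P.
Column by column: phi(g1) = A g1 = <3, 2, 3>; its G-coordinates <1, -3, 2> give column 1.
Continuing for each basis vector yields [phi]_G = [[1, -1, 1], [-3, 1, -1], [2, 0, 2]].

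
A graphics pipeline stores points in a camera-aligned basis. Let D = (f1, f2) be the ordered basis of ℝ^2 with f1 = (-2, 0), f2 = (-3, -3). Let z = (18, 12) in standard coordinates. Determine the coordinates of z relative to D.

(-3, -4)

We seek scalars with c_1 f1 + c_2 f2 = z; equivalently solve M c = z where the columns of M are f1, f2.
System: -2c_1 - 3c_2 = 18, 0c_1 - 3c_2 = 12; solving gives c_1 = -3, c_2 = -4.
Check: -3f1 - 4f2 = (18, 12).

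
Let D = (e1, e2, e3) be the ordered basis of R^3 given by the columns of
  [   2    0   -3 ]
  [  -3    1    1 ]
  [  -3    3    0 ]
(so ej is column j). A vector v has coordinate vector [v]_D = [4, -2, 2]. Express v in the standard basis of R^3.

By definition v = 4e1 - 2e2 + 2e3.
Summing componentwise gives [2, -12, -18].

[2, -12, -18]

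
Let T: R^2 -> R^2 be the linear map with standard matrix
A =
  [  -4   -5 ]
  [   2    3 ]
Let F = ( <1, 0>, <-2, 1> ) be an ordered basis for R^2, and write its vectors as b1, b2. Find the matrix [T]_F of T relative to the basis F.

[[0, 1], [2, -1]]

The j-th column of [T]_F is [T(bj)]_F.
T(b1) = A b1 = <-4, 2> = 0·b1 + 2b2, so column 1 is <0, 2>.
Repeating for b2 and assembling the columns gives [[0, 1], [2, -1]].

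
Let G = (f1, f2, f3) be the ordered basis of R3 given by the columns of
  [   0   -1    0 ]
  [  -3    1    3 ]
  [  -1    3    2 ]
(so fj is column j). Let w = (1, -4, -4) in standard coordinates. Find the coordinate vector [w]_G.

(1, -1, 0)

[w]_G is the unique c with M c = w, where M has columns f1, ..., f3.
Row-reducing the augmented matrix [M | w] gives c = (1, -1, 0).
Check: f1 - f2 + 0·f3 = (1, -4, -4).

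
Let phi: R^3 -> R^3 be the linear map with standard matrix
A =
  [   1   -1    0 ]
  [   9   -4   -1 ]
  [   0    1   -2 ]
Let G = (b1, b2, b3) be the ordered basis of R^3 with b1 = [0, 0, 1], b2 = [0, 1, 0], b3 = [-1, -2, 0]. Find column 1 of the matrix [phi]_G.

[-2, -1, 0]

Column 1 of [phi]_G is the G-coordinate vector of phi(b1).
In standard coordinates phi(b1) = A b1 = [0, -1, -2].
Converting to G: [0, -1, -2] = -2b1 - b2 + 0·b3, so the coordinate vector is [-2, -1, 0].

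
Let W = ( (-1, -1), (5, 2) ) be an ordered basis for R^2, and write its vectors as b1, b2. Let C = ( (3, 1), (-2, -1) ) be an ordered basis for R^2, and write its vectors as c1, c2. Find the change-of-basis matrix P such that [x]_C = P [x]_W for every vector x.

[[1, 1], [2, -1]]

Column j of P is [bj]_C, since P maps W-coordinates to C-coordinates.
Expressing b1 in C: b1 = c1 + 2c2, so column 1 of P is (1, 2).
Doing the same for each bj gives P = [[1, 1], [2, -1]].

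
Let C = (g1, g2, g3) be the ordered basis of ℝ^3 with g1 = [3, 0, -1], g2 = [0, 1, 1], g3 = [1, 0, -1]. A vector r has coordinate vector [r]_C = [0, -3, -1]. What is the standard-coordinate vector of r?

The coordinates say r = 0·g1 - 3g2 - g3; adding the scaled basis vectors gives [-1, -3, -2].

[-1, -3, -2]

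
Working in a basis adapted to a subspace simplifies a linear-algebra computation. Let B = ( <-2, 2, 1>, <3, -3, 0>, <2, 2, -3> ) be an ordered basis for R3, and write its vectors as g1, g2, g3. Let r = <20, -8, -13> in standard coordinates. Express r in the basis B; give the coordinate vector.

<-4, 2, 3>

[r]_B is the unique c with M c = r, where M has columns g1, ..., g3.
Row-reducing the augmented matrix [M | r] gives c = (-4, 2, 3).
Check: -4g1 + 2g2 + 3g3 = <20, -8, -13>.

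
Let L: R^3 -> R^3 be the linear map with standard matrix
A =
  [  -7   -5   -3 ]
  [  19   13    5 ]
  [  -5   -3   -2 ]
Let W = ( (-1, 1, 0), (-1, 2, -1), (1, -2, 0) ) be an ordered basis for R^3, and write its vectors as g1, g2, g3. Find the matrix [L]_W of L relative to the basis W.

The j-th column of [L]_W is [L(gj)]_W.
L(g1) = A g1 = (2, -6, 2) = 2g1 - 2g2 + 2g3, so column 1 is (2, -2, 2).
Repeating for g2, g3 and assembling the columns gives [[2, -2, 1], [-2, -1, -1], [2, -3, 3]].

[[2, -2, 1], [-2, -1, -1], [2, -3, 3]]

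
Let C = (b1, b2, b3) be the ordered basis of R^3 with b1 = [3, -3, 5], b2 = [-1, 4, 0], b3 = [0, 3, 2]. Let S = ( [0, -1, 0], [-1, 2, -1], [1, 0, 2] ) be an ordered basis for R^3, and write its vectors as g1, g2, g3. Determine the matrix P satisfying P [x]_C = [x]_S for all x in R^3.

[[1, 0, 1], [-1, 2, 2], [2, 1, 2]]

Let M have columns bj and N have columns gj. Then for every x, N [x]_S = x = M [x]_C, so P = N^(-1) M.
Since det N = -1, N^(-1) has integer entries; multiplying gives P = [[1, 0, 1], [-1, 2, 2], [2, 1, 2]].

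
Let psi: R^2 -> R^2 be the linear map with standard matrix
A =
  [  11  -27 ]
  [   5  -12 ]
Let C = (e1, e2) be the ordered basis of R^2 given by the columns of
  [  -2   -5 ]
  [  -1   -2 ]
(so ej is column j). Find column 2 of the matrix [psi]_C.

(3, -1)

Column 2 of [psi]_C is the C-coordinate vector of psi(e2).
In standard coordinates psi(e2) = A e2 = (-1, -1).
Converting to C: (-1, -1) = 3e1 - e2, so the coordinate vector is (3, -1).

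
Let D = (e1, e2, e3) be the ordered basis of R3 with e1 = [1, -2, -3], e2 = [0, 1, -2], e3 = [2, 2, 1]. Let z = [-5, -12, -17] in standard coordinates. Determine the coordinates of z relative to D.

[z]_D is the unique c with M c = z, where M has columns e1, ..., e3.
Solving this 3x3 system gives c = (3, 2, -4).
Check: 3e1 + 2e2 - 4e3 = [-5, -12, -17].

[3, 2, -4]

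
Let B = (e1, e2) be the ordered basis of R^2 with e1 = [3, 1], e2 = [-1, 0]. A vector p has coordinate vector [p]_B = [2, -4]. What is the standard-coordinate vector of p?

The coordinates say p = 2e1 - 4e2; adding the scaled basis vectors gives [10, 2].

[10, 2]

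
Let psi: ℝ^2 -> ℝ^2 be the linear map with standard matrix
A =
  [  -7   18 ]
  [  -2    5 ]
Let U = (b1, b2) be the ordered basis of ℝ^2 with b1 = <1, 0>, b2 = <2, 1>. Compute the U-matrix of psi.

Let P have columns b1, b2. Then [psi]_U = P^(-1) A P.
Here det P = 1, so P^(-1) is integer; computing A P first and then P^(-1)(A P) gives [[-3, 2], [-2, 1]].

[[-3, 2], [-2, 1]]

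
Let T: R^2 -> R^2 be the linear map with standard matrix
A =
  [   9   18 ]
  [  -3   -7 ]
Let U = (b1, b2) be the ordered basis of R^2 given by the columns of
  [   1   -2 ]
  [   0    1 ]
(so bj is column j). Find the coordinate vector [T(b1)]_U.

<3, -3>

Compute T(b1) = A b1 = <9, -3> in standard coordinates.
Then write this in U-coordinates: solve for y in y_1 b1 + y_2 b2 = <9, -3>.
This gives y = <3, -3>, which is column 1 of [T]_U.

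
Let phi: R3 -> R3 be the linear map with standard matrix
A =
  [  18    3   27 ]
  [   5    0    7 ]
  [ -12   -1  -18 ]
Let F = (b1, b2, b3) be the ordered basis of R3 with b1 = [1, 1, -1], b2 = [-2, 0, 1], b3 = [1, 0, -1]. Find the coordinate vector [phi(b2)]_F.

[-3, 3, 0]

Column 2 of [phi]_F is the F-coordinate vector of phi(b2).
In standard coordinates phi(b2) = A b2 = [-9, -3, 6].
Converting to F: [-9, -3, 6] = -3b1 + 3b2 + 0·b3, so the coordinate vector is [-3, 3, 0].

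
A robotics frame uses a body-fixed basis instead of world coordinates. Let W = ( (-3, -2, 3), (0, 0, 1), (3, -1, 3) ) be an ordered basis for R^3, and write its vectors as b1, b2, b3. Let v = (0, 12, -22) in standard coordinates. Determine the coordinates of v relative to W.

(-4, 2, -4)

Write v = c_1 b1 + ... + c_3 b3 and solve for the c_i.
Row-reducing the augmented matrix [M | v] gives c = (-4, 2, -4).
Check: -4b1 + 2b2 - 4b3 = (0, 12, -22).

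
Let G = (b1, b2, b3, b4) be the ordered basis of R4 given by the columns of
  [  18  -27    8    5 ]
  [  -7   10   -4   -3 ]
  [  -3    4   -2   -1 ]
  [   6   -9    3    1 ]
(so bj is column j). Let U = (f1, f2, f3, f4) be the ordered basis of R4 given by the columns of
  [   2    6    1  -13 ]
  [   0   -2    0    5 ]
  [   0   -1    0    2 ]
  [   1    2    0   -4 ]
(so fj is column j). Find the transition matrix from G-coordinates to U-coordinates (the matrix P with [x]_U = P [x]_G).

Let M have columns bj and N have columns fj. Then for every x, N [x]_U = x = M [x]_G, so P = N^(-1) M.
Since det N = 1, N^(-1) has integer entries; multiplying gives P = [[0, -1, -1, -1], [1, 0, 2, -1], [-1, 1, -2, 0], [-1, 2, 0, -1]].

[[0, -1, -1, -1], [1, 0, 2, -1], [-1, 1, -2, 0], [-1, 2, 0, -1]]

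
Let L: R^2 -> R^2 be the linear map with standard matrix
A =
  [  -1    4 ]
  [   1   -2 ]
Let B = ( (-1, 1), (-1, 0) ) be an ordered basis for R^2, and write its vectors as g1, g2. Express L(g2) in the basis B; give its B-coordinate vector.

(-1, 0)

Compute L(g2) = A g2 = (1, -1) in standard coordinates.
Then write this in B-coordinates: solve for y in y_1 g1 + y_2 g2 = (1, -1).
This gives y = (-1, 0), which is column 2 of [L]_B.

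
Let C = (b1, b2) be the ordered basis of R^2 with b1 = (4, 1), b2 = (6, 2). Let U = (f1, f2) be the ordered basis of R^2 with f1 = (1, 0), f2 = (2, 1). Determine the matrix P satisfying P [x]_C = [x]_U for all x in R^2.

Column j of P is [bj]_U, since P maps C-coordinates to U-coordinates.
Expressing b1 in U: b1 = 2f1 + f2, so column 1 of P is (2, 1).
Doing the same for each bj gives P = [[2, 2], [1, 2]].

[[2, 2], [1, 2]]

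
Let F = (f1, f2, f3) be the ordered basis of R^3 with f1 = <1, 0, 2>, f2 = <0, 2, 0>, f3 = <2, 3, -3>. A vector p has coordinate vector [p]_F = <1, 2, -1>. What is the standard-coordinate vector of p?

By definition p = f1 + 2f2 - f3.
Summing componentwise gives <-1, 1, 5>.

<-1, 1, 5>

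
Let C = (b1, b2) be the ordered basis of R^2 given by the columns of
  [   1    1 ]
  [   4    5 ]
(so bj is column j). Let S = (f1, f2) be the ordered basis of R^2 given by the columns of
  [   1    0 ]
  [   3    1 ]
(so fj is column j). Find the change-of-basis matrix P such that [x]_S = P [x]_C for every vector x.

Column j of P is [bj]_S, since P maps C-coordinates to S-coordinates.
Expressing b1 in S: b1 = f1 + f2, so column 1 of P is [1, 1].
Doing the same for each bj gives P = [[1, 1], [1, 2]].

[[1, 1], [1, 2]]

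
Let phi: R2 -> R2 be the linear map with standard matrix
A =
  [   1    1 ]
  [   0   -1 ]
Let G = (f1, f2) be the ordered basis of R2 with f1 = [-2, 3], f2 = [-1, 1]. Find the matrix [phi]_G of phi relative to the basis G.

Let P have columns f1, f2. Then [phi]_G = P^(-1) A P.
Here det P = 1, so P^(-1) is integer; computing A P first and then P^(-1)(A P) gives [[-2, -1], [3, 2]].

[[-2, -1], [3, 2]]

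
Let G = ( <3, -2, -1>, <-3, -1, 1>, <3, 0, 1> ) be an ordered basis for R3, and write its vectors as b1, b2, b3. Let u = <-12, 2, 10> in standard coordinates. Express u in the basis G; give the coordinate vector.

<-3, 4, 3>

We seek scalars with c_1 b1 + ... + c_3 b3 = u; equivalently solve M c = u where the columns of M are b1, ..., b3.
Solving this 3x3 system gives c = (-3, 4, 3).
Check: -3b1 + 4b2 + 3b3 = <-12, 2, 10>.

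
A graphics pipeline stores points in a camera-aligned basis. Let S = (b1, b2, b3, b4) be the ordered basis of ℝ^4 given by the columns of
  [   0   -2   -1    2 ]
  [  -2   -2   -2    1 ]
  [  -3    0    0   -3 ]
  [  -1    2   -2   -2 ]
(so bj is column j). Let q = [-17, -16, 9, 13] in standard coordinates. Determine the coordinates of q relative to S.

[q]_S is the unique c with M c = q, where M has columns b1, ..., b4.
Solving this 4x4 system gives c = (1, 4, 1, -4).
Check: b1 + 4b2 + b3 - 4b4 = [-17, -16, 9, 13].

[1, 4, 1, -4]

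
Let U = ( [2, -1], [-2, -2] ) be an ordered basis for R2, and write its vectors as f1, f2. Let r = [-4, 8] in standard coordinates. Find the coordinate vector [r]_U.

[-4, -2]

Write r = c_1 f1 + c_2 f2 and solve for the c_i.
System: 2c_1 - 2c_2 = -4, -c_1 - 2c_2 = 8; solving gives c_1 = -4, c_2 = -2.
Check: -4f1 - 2f2 = [-4, 8].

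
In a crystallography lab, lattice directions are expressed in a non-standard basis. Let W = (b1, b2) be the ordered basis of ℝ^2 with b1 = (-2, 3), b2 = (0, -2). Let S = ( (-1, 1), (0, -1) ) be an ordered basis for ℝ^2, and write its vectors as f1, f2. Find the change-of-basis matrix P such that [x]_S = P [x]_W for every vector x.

[[2, 0], [-1, 2]]

Let M have columns bj and N have columns fj. Then for every x, N [x]_S = x = M [x]_W, so P = N^(-1) M.
Since det N = 1, N^(-1) has integer entries; multiplying gives P = [[2, 0], [-1, 2]].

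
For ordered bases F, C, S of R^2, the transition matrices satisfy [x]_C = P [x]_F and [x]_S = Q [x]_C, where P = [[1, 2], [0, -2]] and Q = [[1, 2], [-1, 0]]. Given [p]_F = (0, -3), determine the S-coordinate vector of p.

(6, 6)

Composing the changes, [p]_S = Q P [p]_F.
Q P = [[1, -2], [-1, -2]]; applying this to (0, -3) gives (6, 6).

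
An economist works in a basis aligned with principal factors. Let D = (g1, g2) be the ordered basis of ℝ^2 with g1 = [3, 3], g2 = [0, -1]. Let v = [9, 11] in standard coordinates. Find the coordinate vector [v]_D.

[3, -2]

[v]_D is the unique c with M c = v, where M has columns g1, g2.
System: 3c_1 + 0c_2 = 9, 3c_1 - c_2 = 11; solving gives c_1 = 3, c_2 = -2.
Check: 3g1 - 2g2 = [9, 11].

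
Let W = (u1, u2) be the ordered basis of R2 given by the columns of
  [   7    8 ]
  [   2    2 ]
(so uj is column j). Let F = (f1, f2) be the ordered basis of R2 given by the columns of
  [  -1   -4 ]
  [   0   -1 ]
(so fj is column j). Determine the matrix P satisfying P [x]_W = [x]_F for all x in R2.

[[1, 0], [-2, -2]]

Take x = uj: its W-coordinates are the j-th standard unit vector, so P e_j — column j of P — equals [uj]_F.
u1 = f1 - 2f2, giving column 1 = (1, -2); repeating for each j gives P = [[1, 0], [-2, -2]].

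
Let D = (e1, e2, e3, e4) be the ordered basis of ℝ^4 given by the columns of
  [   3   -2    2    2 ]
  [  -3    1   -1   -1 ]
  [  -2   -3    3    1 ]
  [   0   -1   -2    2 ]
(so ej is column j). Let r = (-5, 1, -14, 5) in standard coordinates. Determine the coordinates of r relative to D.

Write r = c_1 e1 + ... + c_4 e4 and solve for the c_i.
Row-reducing the augmented matrix [M | r] gives c = (1, 1, -3, 0).
Check: e1 + e2 - 3e3 + 0·e4 = (-5, 1, -14, 5).

(1, 1, -3, 0)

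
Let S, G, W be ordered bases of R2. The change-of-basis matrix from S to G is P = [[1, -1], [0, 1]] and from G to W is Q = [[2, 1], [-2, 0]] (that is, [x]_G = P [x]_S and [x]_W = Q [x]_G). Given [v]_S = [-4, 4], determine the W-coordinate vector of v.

Composing the changes, [v]_W = Q P [v]_S.
Q P = [[2, -1], [-2, 2]]; applying this to [-4, 4] gives [-12, 16].

[-12, 16]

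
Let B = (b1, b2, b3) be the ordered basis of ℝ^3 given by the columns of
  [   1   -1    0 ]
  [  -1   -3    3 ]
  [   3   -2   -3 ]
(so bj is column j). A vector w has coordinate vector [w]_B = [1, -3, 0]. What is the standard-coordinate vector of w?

w = M [w]_B, where M has columns b1, ..., b3.
Carrying out the matrix-vector product, w = [4, 8, 9].

[4, 8, 9]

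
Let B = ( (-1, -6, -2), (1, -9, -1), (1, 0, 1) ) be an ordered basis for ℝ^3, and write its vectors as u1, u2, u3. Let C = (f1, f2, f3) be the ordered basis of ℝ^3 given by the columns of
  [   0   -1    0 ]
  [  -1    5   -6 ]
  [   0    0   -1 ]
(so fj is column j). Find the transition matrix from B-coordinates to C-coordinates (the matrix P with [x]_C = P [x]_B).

[[-1, -2, 1], [1, -1, -1], [2, 1, -1]]

Let M have columns uj and N have columns fj. Then for every x, N [x]_C = x = M [x]_B, so P = N^(-1) M.
Since det N = 1, N^(-1) has integer entries; multiplying gives P = [[-1, -2, 1], [1, -1, -1], [2, 1, -1]].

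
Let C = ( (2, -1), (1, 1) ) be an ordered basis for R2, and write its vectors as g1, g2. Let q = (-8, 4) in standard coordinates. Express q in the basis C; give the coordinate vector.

(-4, 0)

We seek scalars with c_1 g1 + c_2 g2 = q; equivalently solve M c = q where the columns of M are g1, g2.
System: 2c_1 + c_2 = -8, -c_1 + c_2 = 4; solving gives c_1 = -4, c_2 = 0.
Check: -4g1 + 0·g2 = (-8, 4).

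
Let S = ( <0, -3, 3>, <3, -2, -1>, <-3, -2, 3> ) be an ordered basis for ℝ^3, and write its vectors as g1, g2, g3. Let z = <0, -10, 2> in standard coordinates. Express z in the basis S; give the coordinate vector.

We seek scalars with c_1 g1 + ... + c_3 g3 = z; equivalently solve M c = z where the columns of M are g1, ..., g3.
Gaussian elimination on [M | z] yields c = (-2, 4, 4).
Check: -2g1 + 4g2 + 4g3 = <0, -10, 2>.

<-2, 4, 4>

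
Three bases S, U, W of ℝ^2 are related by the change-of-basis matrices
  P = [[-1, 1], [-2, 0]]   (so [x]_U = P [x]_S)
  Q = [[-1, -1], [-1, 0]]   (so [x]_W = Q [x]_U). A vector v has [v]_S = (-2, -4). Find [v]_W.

(-2, 2)

Apply P to get U-coordinates (-2, 4), then Q to get W-coordinates.
The result is [v]_W = (-2, 2).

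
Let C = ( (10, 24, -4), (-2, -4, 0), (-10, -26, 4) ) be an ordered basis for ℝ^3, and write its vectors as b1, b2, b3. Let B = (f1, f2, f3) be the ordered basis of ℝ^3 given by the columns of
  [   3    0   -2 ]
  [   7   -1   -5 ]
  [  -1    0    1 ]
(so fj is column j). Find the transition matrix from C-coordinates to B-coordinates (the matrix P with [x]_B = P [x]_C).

Column j of P is [bj]_B, since P maps C-coordinates to B-coordinates.
Expressing b1 in B: b1 = 2f1 + 0·f2 - 2f3, so column 1 of P is (2, 0, -2).
Doing the same for each bj gives P = [[2, -2, -2], [0, 0, 2], [-2, -2, 2]].

[[2, -2, -2], [0, 0, 2], [-2, -2, 2]]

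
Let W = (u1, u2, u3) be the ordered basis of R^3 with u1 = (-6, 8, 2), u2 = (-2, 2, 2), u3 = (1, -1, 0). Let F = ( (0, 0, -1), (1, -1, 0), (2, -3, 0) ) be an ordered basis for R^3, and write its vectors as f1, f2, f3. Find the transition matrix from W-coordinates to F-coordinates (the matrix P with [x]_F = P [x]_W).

Let M have columns uj and N have columns fj. Then for every x, N [x]_F = x = M [x]_W, so P = N^(-1) M.
Since det N = 1, N^(-1) has integer entries; multiplying gives P = [[-2, -2, 0], [-2, -2, 1], [-2, 0, 0]].

[[-2, -2, 0], [-2, -2, 1], [-2, 0, 0]]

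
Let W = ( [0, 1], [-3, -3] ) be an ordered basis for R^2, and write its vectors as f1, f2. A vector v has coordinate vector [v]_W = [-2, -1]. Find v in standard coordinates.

[3, 1]

The coordinates say v = -2f1 - f2; adding the scaled basis vectors gives [3, 1].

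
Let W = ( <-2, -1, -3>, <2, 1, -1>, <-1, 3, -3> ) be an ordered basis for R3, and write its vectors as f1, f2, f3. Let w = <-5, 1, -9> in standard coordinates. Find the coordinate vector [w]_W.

Write w = c_1 f1 + ... + c_3 f3 and solve for the c_i.
Row-reducing the augmented matrix [M | w] gives c = (2, 0, 1).
Check: 2f1 + 0·f2 + f3 = <-5, 1, -9>.

<2, 0, 1>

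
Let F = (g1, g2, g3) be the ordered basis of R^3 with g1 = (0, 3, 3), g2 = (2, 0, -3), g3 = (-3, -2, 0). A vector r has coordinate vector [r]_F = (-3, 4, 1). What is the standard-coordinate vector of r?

r = M [r]_F, where M has columns g1, ..., g3.
Carrying out the matrix-vector product, r = (5, -11, -21).

(5, -11, -21)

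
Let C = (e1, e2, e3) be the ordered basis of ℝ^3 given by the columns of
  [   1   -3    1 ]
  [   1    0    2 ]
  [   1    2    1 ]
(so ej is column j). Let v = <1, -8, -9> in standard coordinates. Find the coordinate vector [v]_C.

Write v = c_1 e1 + ... + c_3 e3 and solve for the c_i.
Solving this 3x3 system gives c = (-2, -2, -3).
Check: -2e1 - 2e2 - 3e3 = <1, -8, -9>.

<-2, -2, -3>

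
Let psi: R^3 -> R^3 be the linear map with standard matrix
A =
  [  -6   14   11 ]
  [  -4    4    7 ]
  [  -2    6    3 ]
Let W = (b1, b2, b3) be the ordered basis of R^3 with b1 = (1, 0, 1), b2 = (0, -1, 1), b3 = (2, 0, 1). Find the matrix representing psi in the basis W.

[[3, 3, -3], [-3, -3, 1], [1, -3, 1]]

With P the matrix whose columns are b1, ..., b3, [psi]_W = P^(-1) A P.
Column by column: psi(b1) = A b1 = (5, 3, 1); its W-coordinates (3, -3, 1) give column 1.
Continuing for each basis vector yields [psi]_W = [[3, 3, -3], [-3, -3, 1], [1, -3, 1]].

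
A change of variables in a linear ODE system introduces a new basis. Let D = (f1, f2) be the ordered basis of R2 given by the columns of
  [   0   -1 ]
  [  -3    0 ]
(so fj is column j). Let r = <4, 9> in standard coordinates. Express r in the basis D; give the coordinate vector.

We seek scalars with c_1 f1 + c_2 f2 = r; equivalently solve M c = r where the columns of M are f1, f2.
System: 0c_1 - c_2 = 4, -3c_1 + 0c_2 = 9; solving gives c_1 = -3, c_2 = -4.
Check: -3f1 - 4f2 = <4, 9>.

<-3, -4>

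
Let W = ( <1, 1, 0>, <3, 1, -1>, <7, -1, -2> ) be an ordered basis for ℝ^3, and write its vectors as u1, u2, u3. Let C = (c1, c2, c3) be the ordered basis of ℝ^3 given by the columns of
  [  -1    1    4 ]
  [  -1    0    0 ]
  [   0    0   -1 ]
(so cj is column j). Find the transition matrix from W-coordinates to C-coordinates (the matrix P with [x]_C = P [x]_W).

Take x = uj: its W-coordinates are the j-th standard unit vector, so P e_j — column j of P — equals [uj]_C.
u1 = -c1 + 0·c2 + 0·c3, giving column 1 = <-1, 0, 0>; repeating for each j gives P = [[-1, -1, 1], [0, -2, 0], [0, 1, 2]].

[[-1, -1, 1], [0, -2, 0], [0, 1, 2]]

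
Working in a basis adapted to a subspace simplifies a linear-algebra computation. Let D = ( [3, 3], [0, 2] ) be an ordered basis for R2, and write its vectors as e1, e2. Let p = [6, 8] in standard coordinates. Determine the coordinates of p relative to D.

[p]_D is the unique c with M c = p, where M has columns e1, e2.
System: 3c_1 + 0c_2 = 6, 3c_1 + 2c_2 = 8; solving gives c_1 = 2, c_2 = 1.
Check: 2e1 + e2 = [6, 8].

[2, 1]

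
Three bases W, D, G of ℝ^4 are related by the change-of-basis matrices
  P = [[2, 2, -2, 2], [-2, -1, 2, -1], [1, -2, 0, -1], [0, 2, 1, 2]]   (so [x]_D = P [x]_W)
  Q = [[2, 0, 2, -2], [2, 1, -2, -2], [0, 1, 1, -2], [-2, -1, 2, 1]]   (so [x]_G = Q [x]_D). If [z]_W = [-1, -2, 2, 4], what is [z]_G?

[-18, -10, -9, 4]

First [z]_D = P [z]_W = [-2, 4, -1, 6].
Then [z]_G = Q [z]_D = [-18, -10, -9, 4].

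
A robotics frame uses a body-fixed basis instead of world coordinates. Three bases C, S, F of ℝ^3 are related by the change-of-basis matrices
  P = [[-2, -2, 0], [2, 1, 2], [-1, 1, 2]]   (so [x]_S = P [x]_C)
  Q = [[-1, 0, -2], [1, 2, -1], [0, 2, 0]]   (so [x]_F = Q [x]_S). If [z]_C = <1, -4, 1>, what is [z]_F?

First [z]_S = P [z]_C = <6, 0, -3>.
Then [z]_F = Q [z]_S = <0, 9, 0>.

<0, 9, 0>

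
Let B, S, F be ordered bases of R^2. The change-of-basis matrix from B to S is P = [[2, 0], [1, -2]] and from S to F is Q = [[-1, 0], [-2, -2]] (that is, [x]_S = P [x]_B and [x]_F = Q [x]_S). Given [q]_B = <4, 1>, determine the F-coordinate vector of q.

Apply P to get S-coordinates <8, 2>, then Q to get F-coordinates.
The result is [q]_F = <-8, -20>.

<-8, -20>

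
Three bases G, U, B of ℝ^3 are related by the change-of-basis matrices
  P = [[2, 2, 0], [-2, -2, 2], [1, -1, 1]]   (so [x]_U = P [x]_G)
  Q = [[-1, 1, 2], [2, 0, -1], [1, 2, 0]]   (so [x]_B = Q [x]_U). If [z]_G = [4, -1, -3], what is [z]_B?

First [z]_U = P [z]_G = [6, -12, 2].
Then [z]_B = Q [z]_U = [-14, 10, -18].

[-14, 10, -18]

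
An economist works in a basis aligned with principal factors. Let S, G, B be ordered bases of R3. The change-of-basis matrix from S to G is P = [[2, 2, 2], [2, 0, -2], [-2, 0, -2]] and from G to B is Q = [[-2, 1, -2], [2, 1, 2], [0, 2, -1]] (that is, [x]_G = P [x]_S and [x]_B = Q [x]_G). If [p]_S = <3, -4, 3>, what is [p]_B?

<16, -16, 12>

Composing the changes, [p]_B = Q P [p]_S.
Q P = [[2, -4, -2], [2, 4, -2], [6, 0, -2]]; applying this to <3, -4, 3> gives <16, -16, 12>.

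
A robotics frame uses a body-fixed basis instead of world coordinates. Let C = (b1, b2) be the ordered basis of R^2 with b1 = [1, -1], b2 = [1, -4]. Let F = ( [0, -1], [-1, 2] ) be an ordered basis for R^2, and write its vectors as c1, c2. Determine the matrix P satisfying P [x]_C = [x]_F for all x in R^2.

[[-1, 2], [-1, -1]]

Take x = bj: its C-coordinates are the j-th standard unit vector, so P e_j — column j of P — equals [bj]_F.
b1 = -c1 - c2, giving column 1 = [-1, -1]; repeating for each j gives P = [[-1, 2], [-1, -1]].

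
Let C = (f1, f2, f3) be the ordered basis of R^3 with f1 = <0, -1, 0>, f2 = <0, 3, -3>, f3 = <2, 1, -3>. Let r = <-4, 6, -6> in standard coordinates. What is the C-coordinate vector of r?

Write r = c_1 f1 + ... + c_3 f3 and solve for the c_i.
Gaussian elimination on [M | r] yields c = (4, 4, -2).
Check: 4f1 + 4f2 - 2f3 = <-4, 6, -6>.

<4, 4, -2>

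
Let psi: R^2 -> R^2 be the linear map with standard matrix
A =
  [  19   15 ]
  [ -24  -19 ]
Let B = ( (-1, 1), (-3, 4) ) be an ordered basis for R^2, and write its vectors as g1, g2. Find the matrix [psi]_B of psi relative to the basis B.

With P the matrix whose columns are g1, g2, [psi]_B = P^(-1) A P.
Column by column: psi(g1) = A g1 = (-4, 5); its B-coordinates (1, 1) give column 1.
Continuing for each basis vector yields [psi]_B = [[1, 0], [1, -1]].

[[1, 0], [1, -1]]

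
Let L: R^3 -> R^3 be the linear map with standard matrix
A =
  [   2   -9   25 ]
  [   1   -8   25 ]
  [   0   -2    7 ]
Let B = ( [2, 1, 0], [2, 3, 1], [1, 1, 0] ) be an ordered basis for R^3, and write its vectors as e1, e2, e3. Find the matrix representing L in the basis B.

The j-th column of [L]_B is [L(ej)]_B.
L(e1) = A e1 = [-5, -6, -2] = -e1 - 2e2 + e3, so column 1 is [-1, -2, 1].
Repeating for e2, e3 and assembling the columns gives [[-1, 0, -2], [-2, 1, -2], [1, 0, 1]].

[[-1, 0, -2], [-2, 1, -2], [1, 0, 1]]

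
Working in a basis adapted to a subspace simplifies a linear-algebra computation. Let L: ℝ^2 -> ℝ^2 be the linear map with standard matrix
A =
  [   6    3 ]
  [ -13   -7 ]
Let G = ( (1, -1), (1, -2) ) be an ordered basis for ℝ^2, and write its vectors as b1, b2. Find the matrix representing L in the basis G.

[[0, 1], [3, -1]]

With P the matrix whose columns are b1, b2, [L]_G = P^(-1) A P.
Column by column: L(b1) = A b1 = (3, -6); its G-coordinates (0, 3) give column 1.
Continuing for each basis vector yields [L]_G = [[0, 1], [3, -1]].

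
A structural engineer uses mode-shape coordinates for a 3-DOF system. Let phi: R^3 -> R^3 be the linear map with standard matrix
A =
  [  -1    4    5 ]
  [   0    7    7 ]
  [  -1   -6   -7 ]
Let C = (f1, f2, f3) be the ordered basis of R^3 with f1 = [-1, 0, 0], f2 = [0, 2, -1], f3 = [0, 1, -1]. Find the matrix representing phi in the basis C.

[[-1, -3, 1], [1, 2, 1], [-2, 3, -2]]

The j-th column of [phi]_C is [phi(fj)]_C.
phi(f1) = A f1 = [1, 0, 1] = -f1 + f2 - 2f3, so column 1 is [-1, 1, -2].
Repeating for f2, f3 and assembling the columns gives [[-1, -3, 1], [1, 2, 1], [-2, 3, -2]].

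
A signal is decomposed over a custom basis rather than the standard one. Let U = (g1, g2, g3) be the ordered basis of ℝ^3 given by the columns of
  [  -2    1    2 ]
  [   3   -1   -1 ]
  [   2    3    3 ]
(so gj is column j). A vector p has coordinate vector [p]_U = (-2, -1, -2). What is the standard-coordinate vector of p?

(-1, -3, -13)

p = M [p]_U, where M has columns g1, ..., g3.
Carrying out the matrix-vector product, p = (-1, -3, -13).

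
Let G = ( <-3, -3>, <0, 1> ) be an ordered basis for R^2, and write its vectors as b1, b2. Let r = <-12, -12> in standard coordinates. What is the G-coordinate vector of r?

Write r = c_1 b1 + c_2 b2 and solve for the c_i.
System: -3c_1 + 0c_2 = -12, -3c_1 + c_2 = -12; solving gives c_1 = 4, c_2 = 0.
Check: 4b1 + 0·b2 = <-12, -12>.

<4, 0>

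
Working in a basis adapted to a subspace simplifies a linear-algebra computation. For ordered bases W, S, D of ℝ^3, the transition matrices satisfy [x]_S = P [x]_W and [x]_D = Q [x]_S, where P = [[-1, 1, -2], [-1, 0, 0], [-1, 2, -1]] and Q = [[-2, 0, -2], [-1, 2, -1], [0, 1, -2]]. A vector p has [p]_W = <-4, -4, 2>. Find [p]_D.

Apply P to get S-coordinates <-4, 4, -6>, then Q to get D-coordinates.
The result is [p]_D = <20, 18, 16>.

<20, 18, 16>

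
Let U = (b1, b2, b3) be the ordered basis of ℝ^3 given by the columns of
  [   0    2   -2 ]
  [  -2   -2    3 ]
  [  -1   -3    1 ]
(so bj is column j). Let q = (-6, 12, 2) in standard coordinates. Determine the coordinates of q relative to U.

We seek scalars with c_1 b1 + ... + c_3 b3 = q; equivalently solve M c = q where the columns of M are b1, ..., b3.
Row-reducing the augmented matrix [M | q] gives c = (-1, 1, 4).
Check: -b1 + b2 + 4b3 = (-6, 12, 2).

(-1, 1, 4)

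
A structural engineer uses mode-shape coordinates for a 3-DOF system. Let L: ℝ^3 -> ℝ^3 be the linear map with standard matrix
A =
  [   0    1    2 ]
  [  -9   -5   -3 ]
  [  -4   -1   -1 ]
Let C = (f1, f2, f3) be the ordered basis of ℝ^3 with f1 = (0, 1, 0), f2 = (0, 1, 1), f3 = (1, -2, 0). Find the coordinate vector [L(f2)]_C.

(0, -2, 3)

Column 2 of [L]_C is the C-coordinate vector of L(f2).
In standard coordinates L(f2) = A f2 = (3, -8, -2).
Converting to C: (3, -8, -2) = 0·f1 - 2f2 + 3f3, so the coordinate vector is (0, -2, 3).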